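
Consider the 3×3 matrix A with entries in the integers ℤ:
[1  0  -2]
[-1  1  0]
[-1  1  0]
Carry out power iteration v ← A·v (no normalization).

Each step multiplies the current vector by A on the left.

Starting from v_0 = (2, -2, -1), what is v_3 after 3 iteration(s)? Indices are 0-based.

v_0 = (2, -2, -1).
v_1 = A·v_0 = (4, -4, -4).
v_2 = A·v_1 = (12, -8, -8).
v_3 = A·v_2 = (28, -20, -20).

v_3 = (28, -20, -20)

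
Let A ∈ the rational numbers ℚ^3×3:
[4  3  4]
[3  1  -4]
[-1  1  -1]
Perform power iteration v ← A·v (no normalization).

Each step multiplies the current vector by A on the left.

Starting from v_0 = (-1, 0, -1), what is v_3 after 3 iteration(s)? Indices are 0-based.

v_3 = (-149, -122, -17)

v_0 = (-1, 0, -1).
v_1 = A·v_0 = (-8, 1, 2).
v_2 = A·v_1 = (-21, -31, 7).
v_3 = A·v_2 = (-149, -122, -17).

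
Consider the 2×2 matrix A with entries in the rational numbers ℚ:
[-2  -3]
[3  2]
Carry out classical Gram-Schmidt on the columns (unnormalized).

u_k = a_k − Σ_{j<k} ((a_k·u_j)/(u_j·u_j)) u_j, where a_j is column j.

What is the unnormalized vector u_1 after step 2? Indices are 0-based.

Step 1: u_0 = a_0 = (-2, 3).
Step 2: u_1 = a_1 − (12/13)·u_0 = (-15/13, -10/13).

u_1 = (-15/13, -10/13)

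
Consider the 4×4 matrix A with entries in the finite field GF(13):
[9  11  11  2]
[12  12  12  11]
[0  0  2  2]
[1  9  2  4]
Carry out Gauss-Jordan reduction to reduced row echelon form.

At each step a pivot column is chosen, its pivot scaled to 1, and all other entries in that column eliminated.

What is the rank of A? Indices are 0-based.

rank = 4

pivot(0,0)=9: scale R0 → (1, 7, 7, 6)
  clear (1,0): R1 −= (12)R0 → (0, 6, 6, 4)
  clear (3,0): R3 −= (1)R0 → (0, 2, 8, 11)
pivot(1,1)=6: scale R1 → (0, 1, 1, 5)
  clear (0,1): R0 −= (7)R1 → (1, 0, 0, 10)
  clear (3,1): R3 −= (2)R1 → (0, 0, 6, 1)
pivot(2,2)=2: scale R2 → (0, 0, 1, 1)
  clear (1,2): R1 −= (1)R2 → (0, 1, 0, 4)
  clear (3,2): R3 −= (6)R2 → (0, 0, 0, 8)
pivot(3,3)=8: scale R3 → (0, 0, 0, 1)
  clear (0,3): R0 −= (10)R3 → (1, 0, 0, 0)
  clear (1,3): R1 −= (4)R3 → (0, 1, 0, 0)
  clear (2,3): R2 −= (1)R3 → (0, 0, 1, 0)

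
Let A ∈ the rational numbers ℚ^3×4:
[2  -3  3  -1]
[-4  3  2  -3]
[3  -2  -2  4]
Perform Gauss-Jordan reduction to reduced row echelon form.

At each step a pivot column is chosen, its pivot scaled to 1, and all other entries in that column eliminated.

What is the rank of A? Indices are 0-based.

[1] R0 /= 2  ⇒  (1, -3/2, 3/2, -1/2)
     R1 -= -4·R0  ⇒  (0, -3, 8, -5)
     R2 -= 3·R0  ⇒  (0, 5/2, -13/2, 11/2)
[2] R1 /= -3  ⇒  (0, 1, -8/3, 5/3)
     R0 -= -3/2·R1  ⇒  (1, 0, -5/2, 2)
     R2 -= 5/2·R1  ⇒  (0, 0, 1/6, 4/3)
[3] R2 /= 1/6  ⇒  (0, 0, 1, 8)
     R0 -= -5/2·R2  ⇒  (1, 0, 0, 22)
     R1 -= -8/3·R2  ⇒  (0, 1, 0, 23)

rank = 3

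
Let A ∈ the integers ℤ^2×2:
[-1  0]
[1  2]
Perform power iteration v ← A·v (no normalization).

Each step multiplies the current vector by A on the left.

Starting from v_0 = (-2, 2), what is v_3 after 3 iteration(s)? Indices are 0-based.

v_0 = (-2, 2).
v_1 = A·v_0 = (2, 2).
v_2 = A·v_1 = (-2, 6).
v_3 = A·v_2 = (2, 10).

v_3 = (2, 10)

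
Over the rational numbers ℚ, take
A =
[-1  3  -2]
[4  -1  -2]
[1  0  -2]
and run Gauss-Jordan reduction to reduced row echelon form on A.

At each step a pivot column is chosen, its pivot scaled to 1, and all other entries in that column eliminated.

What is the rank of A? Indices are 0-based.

step 1: normalize row 0 (÷-1) = (1, -3, 2)
  row 1: subtract 4×row0 = (0, 11, -10)
  row 2: subtract 1×row0 = (0, 3, -4)
step 2: normalize row 1 (÷11) = (0, 1, -10/11)
  row 0: subtract -3×row1 = (1, 0, -8/11)
  row 2: subtract 3×row1 = (0, 0, -14/11)
step 3: normalize row 2 (÷-14/11) = (0, 0, 1)
  row 0: subtract -8/11×row2 = (1, 0, 0)
  row 1: subtract -10/11×row2 = (0, 1, 0)

rank = 3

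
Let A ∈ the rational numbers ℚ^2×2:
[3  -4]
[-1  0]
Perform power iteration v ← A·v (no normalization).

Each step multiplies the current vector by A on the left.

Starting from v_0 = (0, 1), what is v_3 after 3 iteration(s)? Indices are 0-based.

v_3 = (-52, 12)

v_0 = (0, 1).
v_1 = A·v_0 = (-4, 0).
v_2 = A·v_1 = (-12, 4).
v_3 = A·v_2 = (-52, 12).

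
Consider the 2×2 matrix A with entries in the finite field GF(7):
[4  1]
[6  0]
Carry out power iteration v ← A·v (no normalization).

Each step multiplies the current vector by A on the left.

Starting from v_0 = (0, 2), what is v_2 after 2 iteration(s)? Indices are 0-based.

v_2 = (1, 5)

v_0 = (0, 2).
v_1 = A·v_0 = (2, 0).
v_2 = A·v_1 = (1, 5).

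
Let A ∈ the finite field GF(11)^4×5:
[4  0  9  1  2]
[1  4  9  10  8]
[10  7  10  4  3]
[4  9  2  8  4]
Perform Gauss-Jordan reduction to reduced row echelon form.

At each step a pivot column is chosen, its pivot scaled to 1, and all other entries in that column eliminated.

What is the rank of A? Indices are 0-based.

rank = 4

pivot(0,0)=4: scale R0 → (1, 0, 5, 3, 6)
  clear (1,0): R1 −= (1)R0 → (0, 4, 4, 7, 2)
  clear (2,0): R2 −= (10)R0 → (0, 7, 4, 7, 9)
  clear (3,0): R3 −= (4)R0 → (0, 9, 4, 7, 2)
pivot(1,1)=4: scale R1 → (0, 1, 1, 10, 6)
  clear (2,1): R2 −= (7)R1 → (0, 0, 8, 3, 0)
  clear (3,1): R3 −= (9)R1 → (0, 0, 6, 5, 3)
pivot(2,2)=8: scale R2 → (0, 0, 1, 10, 0)
  clear (0,2): R0 −= (5)R2 → (1, 0, 0, 8, 6)
  clear (1,2): R1 −= (1)R2 → (0, 1, 0, 0, 6)
  clear (3,2): R3 −= (6)R2 → (0, 0, 0, 0, 3)
col 3: no nonzero at/below row 3; advance.
pivot(3,4)=3: scale R3 → (0, 0, 0, 0, 1)
  clear (0,4): R0 −= (6)R3 → (1, 0, 0, 8, 0)
  clear (1,4): R1 −= (6)R3 → (0, 1, 0, 0, 0)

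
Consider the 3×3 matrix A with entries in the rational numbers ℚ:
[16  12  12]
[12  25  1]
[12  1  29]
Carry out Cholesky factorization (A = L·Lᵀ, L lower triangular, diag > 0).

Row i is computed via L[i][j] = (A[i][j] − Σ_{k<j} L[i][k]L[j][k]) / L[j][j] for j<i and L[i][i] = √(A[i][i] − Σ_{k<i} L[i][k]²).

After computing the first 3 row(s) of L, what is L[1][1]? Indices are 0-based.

Step 1: L[0][0] = √(16) = 4.
  L[1][0] = (12) / L[0][0] = 3.
Step 2: L[1][1] = √(16) = 4.
  L[2][0] = (12) / L[0][0] = 3.
  L[2][1] = (-8) / L[1][1] = -2.
Step 3: L[2][2] = √(16) = 4.

L[1][1] = 4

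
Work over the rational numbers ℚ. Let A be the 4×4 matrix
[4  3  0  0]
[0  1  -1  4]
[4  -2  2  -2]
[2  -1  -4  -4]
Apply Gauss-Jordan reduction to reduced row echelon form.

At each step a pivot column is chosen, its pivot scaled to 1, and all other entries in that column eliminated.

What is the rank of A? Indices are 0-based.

pivot(0,0)=4: scale R0 → (1, 3/4, 0, 0)
  clear (2,0): R2 −= (4)R0 → (0, -5, 2, -2)
  clear (3,0): R3 −= (2)R0 → (0, -5/2, -4, -4)
pivot(1,1)=1: scale R1 → (0, 1, -1, 4)
  clear (0,1): R0 −= (3/4)R1 → (1, 0, 3/4, -3)
  clear (2,1): R2 −= (-5)R1 → (0, 0, -3, 18)
  clear (3,1): R3 −= (-5/2)R1 → (0, 0, -13/2, 6)
pivot(2,2)=-3: scale R2 → (0, 0, 1, -6)
  clear (0,2): R0 −= (3/4)R2 → (1, 0, 0, 3/2)
  clear (1,2): R1 −= (-1)R2 → (0, 1, 0, -2)
  clear (3,2): R3 −= (-13/2)R2 → (0, 0, 0, -33)
pivot(3,3)=-33: scale R3 → (0, 0, 0, 1)
  clear (0,3): R0 −= (3/2)R3 → (1, 0, 0, 0)
  clear (1,3): R1 −= (-2)R3 → (0, 1, 0, 0)
  clear (2,3): R2 −= (-6)R3 → (0, 0, 1, 0)

rank = 4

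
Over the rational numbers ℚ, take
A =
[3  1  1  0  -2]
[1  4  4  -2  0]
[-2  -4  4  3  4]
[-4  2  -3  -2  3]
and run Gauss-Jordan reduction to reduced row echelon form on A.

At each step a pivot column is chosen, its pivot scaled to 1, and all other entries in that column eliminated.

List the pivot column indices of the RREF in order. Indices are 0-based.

pivot columns: 0, 1, 2, 3

step 1: normalize row 0 (÷3) = (1, 1/3, 1/3, 0, -2/3)
  row 1: subtract 1×row0 = (0, 11/3, 11/3, -2, 2/3)
  row 2: subtract -2×row0 = (0, -10/3, 14/3, 3, 8/3)
  row 3: subtract -4×row0 = (0, 10/3, -5/3, -2, 1/3)
step 2: normalize row 1 (÷11/3) = (0, 1, 1, -6/11, 2/11)
  row 0: subtract 1/3×row1 = (1, 0, 0, 2/11, -8/11)
  row 2: subtract -10/3×row1 = (0, 0, 8, 13/11, 36/11)
  row 3: subtract 10/3×row1 = (0, 0, -5, -2/11, -3/11)
step 3: normalize row 2 (÷8) = (0, 0, 1, 13/88, 9/22)
  row 1: subtract 1×row2 = (0, 1, 0, -61/88, -5/22)
  row 3: subtract -5×row2 = (0, 0, 0, 49/88, 39/22)
step 4: normalize row 3 (÷49/88) = (0, 0, 0, 1, 156/49)
  row 0: subtract 2/11×row3 = (1, 0, 0, 0, -64/49)
  row 1: subtract -61/88×row3 = (0, 1, 0, 0, 97/49)
  row 2: subtract 13/88×row3 = (0, 0, 1, 0, -3/49)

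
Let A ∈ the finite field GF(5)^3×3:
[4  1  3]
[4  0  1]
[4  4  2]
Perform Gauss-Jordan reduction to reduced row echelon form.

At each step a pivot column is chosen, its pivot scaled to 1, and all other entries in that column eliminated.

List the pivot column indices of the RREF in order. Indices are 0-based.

pivot columns: 0, 1, 2

[1] R0 /= 4  ⇒  (1, 4, 2)
     R1 -= 4·R0  ⇒  (0, 4, 3)
     R2 -= 4·R0  ⇒  (0, 3, 4)
[2] R1 /= 4  ⇒  (0, 1, 2)
     R0 -= 4·R1  ⇒  (1, 0, 4)
     R2 -= 3·R1  ⇒  (0, 0, 3)
[3] R2 /= 3  ⇒  (0, 0, 1)
     R0 -= 4·R2  ⇒  (1, 0, 0)
     R1 -= 2·R2  ⇒  (0, 1, 0)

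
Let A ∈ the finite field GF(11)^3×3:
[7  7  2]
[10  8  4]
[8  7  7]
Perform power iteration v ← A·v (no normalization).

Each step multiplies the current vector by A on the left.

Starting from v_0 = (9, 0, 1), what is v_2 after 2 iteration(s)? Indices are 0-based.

v_2 = (6, 2, 4)

v_0 = (9, 0, 1).
v_1 = A·v_0 = (10, 6, 2).
v_2 = A·v_1 = (6, 2, 4).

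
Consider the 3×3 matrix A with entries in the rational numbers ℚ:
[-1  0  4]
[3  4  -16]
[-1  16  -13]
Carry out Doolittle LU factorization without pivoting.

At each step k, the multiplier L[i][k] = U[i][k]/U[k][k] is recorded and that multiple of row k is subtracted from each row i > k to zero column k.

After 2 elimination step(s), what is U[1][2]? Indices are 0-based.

Step 1: pivot at (0,0) is -1.
  row1 ← row1 − (-3)·row0  ⇒  L[1][0]=-3, U row1=(0, 4, -4)
  row2 ← row2 − (1)·row0  ⇒  L[2][0]=1, U row2=(0, 16, -17)
Step 2: pivot at (1,1) is 4.
  row2 ← row2 − (4)·row1  ⇒  L[2][1]=4, U row2=(0, 0, -1)

U[1][2] = -4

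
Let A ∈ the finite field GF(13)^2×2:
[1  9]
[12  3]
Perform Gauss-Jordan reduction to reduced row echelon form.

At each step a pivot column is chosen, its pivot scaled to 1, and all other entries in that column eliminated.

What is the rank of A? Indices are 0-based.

step 1: normalize row 0 (÷1) = (1, 9)
  row 1: subtract 12×row0 = (0, 12)
step 2: normalize row 1 (÷12) = (0, 1)
  row 0: subtract 9×row1 = (1, 0)

rank = 2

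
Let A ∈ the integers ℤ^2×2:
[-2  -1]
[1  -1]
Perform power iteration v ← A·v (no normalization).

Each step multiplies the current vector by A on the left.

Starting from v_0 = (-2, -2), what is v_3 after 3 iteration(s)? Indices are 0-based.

v_0 = (-2, -2).
v_1 = A·v_0 = (6, 0).
v_2 = A·v_1 = (-12, 6).
v_3 = A·v_2 = (18, -18).

v_3 = (18, -18)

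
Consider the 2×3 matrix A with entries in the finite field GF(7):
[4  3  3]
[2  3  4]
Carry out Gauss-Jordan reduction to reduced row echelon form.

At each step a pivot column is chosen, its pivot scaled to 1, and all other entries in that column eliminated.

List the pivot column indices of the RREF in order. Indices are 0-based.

pivot(0,0)=4: scale R0 → (1, 6, 6)
  clear (1,0): R1 −= (2)R0 → (0, 5, 6)
pivot(1,1)=5: scale R1 → (0, 1, 4)
  clear (0,1): R0 −= (6)R1 → (1, 0, 3)

pivot columns: 0, 1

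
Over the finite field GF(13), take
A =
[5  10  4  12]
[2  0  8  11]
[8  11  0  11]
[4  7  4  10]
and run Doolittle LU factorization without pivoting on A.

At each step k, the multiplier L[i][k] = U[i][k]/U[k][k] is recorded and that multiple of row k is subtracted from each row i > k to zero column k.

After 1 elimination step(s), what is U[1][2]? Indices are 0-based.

Step 1: pivot at (0,0) is 5.
  row1 ← row1 − (3)·row0  ⇒  L[1][0]=3, U row1=(0, 9, 9, 1)
  row2 ← row2 − (12)·row0  ⇒  L[2][0]=12, U row2=(0, 8, 4, 10)
  row3 ← row3 − (6)·row0  ⇒  L[3][0]=6, U row3=(0, 12, 6, 3)

U[1][2] = 9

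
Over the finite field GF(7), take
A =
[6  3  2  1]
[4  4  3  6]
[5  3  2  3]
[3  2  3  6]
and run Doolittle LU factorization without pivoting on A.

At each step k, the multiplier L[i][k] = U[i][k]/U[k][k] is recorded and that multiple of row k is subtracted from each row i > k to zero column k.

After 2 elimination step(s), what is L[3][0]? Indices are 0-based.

L[3][0] = 4

k=0: U[0][0]=6
  eliminate (1,0): mult=3, new row 1: (0, 2, 4, 3); set L[1][0]=3
  eliminate (2,0): mult=2, new row 2: (0, 4, 5, 1); set L[2][0]=2
  eliminate (3,0): mult=4, new row 3: (0, 4, 2, 2); set L[3][0]=4
k=1: U[1][1]=2
  eliminate (2,1): mult=2, new row 2: (0, 0, 4, 2); set L[2][1]=2
  eliminate (3,1): mult=2, new row 3: (0, 0, 1, 3); set L[3][1]=2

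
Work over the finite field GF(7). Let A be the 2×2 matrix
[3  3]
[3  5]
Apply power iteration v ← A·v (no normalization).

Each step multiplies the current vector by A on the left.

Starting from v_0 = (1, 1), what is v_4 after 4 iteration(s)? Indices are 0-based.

v_0 = (1, 1).
v_1 = A·v_0 = (6, 1).
v_2 = A·v_1 = (0, 2).
v_3 = A·v_2 = (6, 3).
v_4 = A·v_3 = (6, 5).

v_4 = (6, 5)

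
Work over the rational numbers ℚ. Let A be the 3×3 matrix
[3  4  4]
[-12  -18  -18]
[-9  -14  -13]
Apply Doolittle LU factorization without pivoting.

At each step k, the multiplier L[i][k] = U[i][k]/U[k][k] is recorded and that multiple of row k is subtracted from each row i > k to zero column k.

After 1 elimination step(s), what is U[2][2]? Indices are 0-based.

U[2][2] = -1

k=0: U[0][0]=3
  eliminate (1,0): mult=-4, new row 1: (0, -2, -2); set L[1][0]=-4
  eliminate (2,0): mult=-3, new row 2: (0, -2, -1); set L[2][0]=-3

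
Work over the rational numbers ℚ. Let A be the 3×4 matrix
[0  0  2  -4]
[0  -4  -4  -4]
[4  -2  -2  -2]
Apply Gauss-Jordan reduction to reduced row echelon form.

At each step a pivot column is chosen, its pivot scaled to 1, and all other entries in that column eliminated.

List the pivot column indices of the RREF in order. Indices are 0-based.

pivot columns: 0, 1, 2

step 1: exchange rows 0,2
step 1: normalize row 0 (÷4) = (1, -1/2, -1/2, -1/2)
step 2: normalize row 1 (÷-4) = (0, 1, 1, 1)
  row 0: subtract -1/2×row1 = (1, 0, 0, 0)
step 3: normalize row 2 (÷2) = (0, 0, 1, -2)
  row 1: subtract 1×row2 = (0, 1, 0, 3)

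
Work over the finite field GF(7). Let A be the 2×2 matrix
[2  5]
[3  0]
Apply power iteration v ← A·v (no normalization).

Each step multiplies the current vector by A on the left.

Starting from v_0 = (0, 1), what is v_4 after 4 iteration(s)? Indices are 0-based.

v_4 = (4, 5)

v_0 = (0, 1).
v_1 = A·v_0 = (5, 0).
v_2 = A·v_1 = (3, 1).
v_3 = A·v_2 = (4, 2).
v_4 = A·v_3 = (4, 5).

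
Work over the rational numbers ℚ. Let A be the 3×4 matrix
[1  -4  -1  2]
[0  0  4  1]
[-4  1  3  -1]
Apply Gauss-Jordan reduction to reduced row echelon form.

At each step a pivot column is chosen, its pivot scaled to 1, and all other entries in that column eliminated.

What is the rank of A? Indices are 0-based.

[1] R0 /= 1  ⇒  (1, -4, -1, 2)
     R2 -= -4·R0  ⇒  (0, -15, -1, 7)
[2] R1 <-> R2
[2] R1 /= -15  ⇒  (0, 1, 1/15, -7/15)
     R0 -= -4·R1  ⇒  (1, 0, -11/15, 2/15)
[3] R2 /= 4  ⇒  (0, 0, 1, 1/4)
     R0 -= -11/15·R2  ⇒  (1, 0, 0, 19/60)
     R1 -= 1/15·R2  ⇒  (0, 1, 0, -29/60)

rank = 3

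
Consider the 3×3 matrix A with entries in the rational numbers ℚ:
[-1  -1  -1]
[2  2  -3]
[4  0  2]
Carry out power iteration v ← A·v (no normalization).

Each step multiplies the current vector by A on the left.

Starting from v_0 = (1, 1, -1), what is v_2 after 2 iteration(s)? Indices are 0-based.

v_0 = (1, 1, -1).
v_1 = A·v_0 = (-1, 7, 2).
v_2 = A·v_1 = (-8, 6, 0).

v_2 = (-8, 6, 0)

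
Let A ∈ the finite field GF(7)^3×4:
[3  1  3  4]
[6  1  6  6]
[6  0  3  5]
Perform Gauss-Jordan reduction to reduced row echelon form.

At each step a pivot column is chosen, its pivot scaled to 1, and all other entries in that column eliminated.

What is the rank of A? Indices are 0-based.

rank = 3

step 1: normalize row 0 (÷3) = (1, 5, 1, 6)
  row 1: subtract 6×row0 = (0, 6, 0, 5)
  row 2: subtract 6×row0 = (0, 5, 4, 4)
step 2: normalize row 1 (÷6) = (0, 1, 0, 2)
  row 0: subtract 5×row1 = (1, 0, 1, 3)
  row 2: subtract 5×row1 = (0, 0, 4, 1)
step 3: normalize row 2 (÷4) = (0, 0, 1, 2)
  row 0: subtract 1×row2 = (1, 0, 0, 1)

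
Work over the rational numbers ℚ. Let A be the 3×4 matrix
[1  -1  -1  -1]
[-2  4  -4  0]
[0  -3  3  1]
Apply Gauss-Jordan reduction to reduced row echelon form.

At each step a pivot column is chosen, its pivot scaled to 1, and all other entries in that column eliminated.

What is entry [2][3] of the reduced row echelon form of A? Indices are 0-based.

pivot(0,0)=1: scale R0 → (1, -1, -1, -1)
  clear (1,0): R1 −= (-2)R0 → (0, 2, -6, -2)
pivot(1,1)=2: scale R1 → (0, 1, -3, -1)
  clear (0,1): R0 −= (-1)R1 → (1, 0, -4, -2)
  clear (2,1): R2 −= (-3)R1 → (0, 0, -6, -2)
pivot(2,2)=-6: scale R2 → (0, 0, 1, 1/3)
  clear (0,2): R0 −= (-4)R2 → (1, 0, 0, -2/3)
  clear (1,2): R1 −= (-3)R2 → (0, 1, 0, 0)

M[2][3] = 1/3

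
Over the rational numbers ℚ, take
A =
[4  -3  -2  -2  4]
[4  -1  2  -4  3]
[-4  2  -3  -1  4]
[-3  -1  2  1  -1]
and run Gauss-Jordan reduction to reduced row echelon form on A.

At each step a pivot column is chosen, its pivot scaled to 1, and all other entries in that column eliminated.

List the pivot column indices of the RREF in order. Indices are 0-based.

pivot columns: 0, 1, 2, 3

pivot(0,0)=4: scale R0 → (1, -3/4, -1/2, -1/2, 1)
  clear (1,0): R1 −= (4)R0 → (0, 2, 4, -2, -1)
  clear (2,0): R2 −= (-4)R0 → (0, -1, -5, -3, 8)
  clear (3,0): R3 −= (-3)R0 → (0, -13/4, 1/2, -1/2, 2)
pivot(1,1)=2: scale R1 → (0, 1, 2, -1, -1/2)
  clear (0,1): R0 −= (-3/4)R1 → (1, 0, 1, -5/4, 5/8)
  clear (2,1): R2 −= (-1)R1 → (0, 0, -3, -4, 15/2)
  clear (3,1): R3 −= (-13/4)R1 → (0, 0, 7, -15/4, 3/8)
pivot(2,2)=-3: scale R2 → (0, 0, 1, 4/3, -5/2)
  clear (0,2): R0 −= (1)R2 → (1, 0, 0, -31/12, 25/8)
  clear (1,2): R1 −= (2)R2 → (0, 1, 0, -11/3, 9/2)
  clear (3,2): R3 −= (7)R2 → (0, 0, 0, -157/12, 143/8)
pivot(3,3)=-157/12: scale R3 → (0, 0, 0, 1, -429/314)
  clear (0,3): R0 −= (-31/12)R3 → (1, 0, 0, 0, -127/314)
  clear (1,3): R1 −= (-11/3)R3 → (0, 1, 0, 0, -80/157)
  clear (2,3): R2 −= (4/3)R3 → (0, 0, 1, 0, -213/314)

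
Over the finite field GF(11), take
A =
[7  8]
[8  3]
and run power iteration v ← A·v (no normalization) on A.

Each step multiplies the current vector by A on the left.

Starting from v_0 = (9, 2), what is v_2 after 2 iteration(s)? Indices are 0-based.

v_2 = (0, 8)

v_0 = (9, 2).
v_1 = A·v_0 = (2, 1).
v_2 = A·v_1 = (0, 8).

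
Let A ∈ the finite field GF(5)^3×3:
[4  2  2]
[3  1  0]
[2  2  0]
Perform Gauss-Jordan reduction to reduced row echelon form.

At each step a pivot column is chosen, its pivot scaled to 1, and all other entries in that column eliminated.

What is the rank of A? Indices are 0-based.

rank = 3

step 1: normalize row 0 (÷4) = (1, 3, 3)
  row 1: subtract 3×row0 = (0, 2, 1)
  row 2: subtract 2×row0 = (0, 1, 4)
step 2: normalize row 1 (÷2) = (0, 1, 3)
  row 0: subtract 3×row1 = (1, 0, 4)
  row 2: subtract 1×row1 = (0, 0, 1)
step 3: normalize row 2 (÷1) = (0, 0, 1)
  row 0: subtract 4×row2 = (1, 0, 0)
  row 1: subtract 3×row2 = (0, 1, 0)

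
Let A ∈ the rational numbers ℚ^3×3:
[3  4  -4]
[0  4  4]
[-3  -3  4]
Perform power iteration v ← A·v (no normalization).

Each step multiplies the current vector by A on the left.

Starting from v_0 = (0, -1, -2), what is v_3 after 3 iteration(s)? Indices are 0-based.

v_3 = (-336, -256, 268)

v_0 = (0, -1, -2).
v_1 = A·v_0 = (4, -12, -5).
v_2 = A·v_1 = (-16, -68, 4).
v_3 = A·v_2 = (-336, -256, 268).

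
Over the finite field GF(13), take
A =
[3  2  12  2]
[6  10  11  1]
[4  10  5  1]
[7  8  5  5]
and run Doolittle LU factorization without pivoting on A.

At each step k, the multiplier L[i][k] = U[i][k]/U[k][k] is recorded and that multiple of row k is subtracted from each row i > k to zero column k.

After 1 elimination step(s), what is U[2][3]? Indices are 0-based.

[col 0] pivot 3
  R1 -= 2*R0 → (0, 6, 0, 10)  (L[1][0] := 2)
  R2 -= 10*R0 → (0, 3, 2, 7)  (L[2][0] := 10)
  R3 -= 11*R0 → (0, 12, 3, 9)  (L[3][0] := 11)

U[2][3] = 7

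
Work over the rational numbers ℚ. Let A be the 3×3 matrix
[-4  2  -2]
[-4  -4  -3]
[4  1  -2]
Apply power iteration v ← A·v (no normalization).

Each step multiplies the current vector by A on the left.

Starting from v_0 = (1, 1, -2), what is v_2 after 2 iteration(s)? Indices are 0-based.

v_0 = (1, 1, -2).
v_1 = A·v_0 = (2, -2, 9).
v_2 = A·v_1 = (-30, -27, -12).

v_2 = (-30, -27, -12)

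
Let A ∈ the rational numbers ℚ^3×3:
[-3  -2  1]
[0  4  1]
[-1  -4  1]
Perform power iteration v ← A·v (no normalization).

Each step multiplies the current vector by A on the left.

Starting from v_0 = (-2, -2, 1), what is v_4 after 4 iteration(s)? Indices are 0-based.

v_0 = (-2, -2, 1).
v_1 = A·v_0 = (11, -7, 11).
v_2 = A·v_1 = (-8, -17, 28).
v_3 = A·v_2 = (86, -40, 104).
v_4 = A·v_3 = (-74, -56, 178).

v_4 = (-74, -56, 178)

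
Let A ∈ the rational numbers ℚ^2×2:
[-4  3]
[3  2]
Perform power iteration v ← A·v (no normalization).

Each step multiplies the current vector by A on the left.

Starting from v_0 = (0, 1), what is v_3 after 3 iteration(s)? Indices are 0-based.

v_0 = (0, 1).
v_1 = A·v_0 = (3, 2).
v_2 = A·v_1 = (-6, 13).
v_3 = A·v_2 = (63, 8).

v_3 = (63, 8)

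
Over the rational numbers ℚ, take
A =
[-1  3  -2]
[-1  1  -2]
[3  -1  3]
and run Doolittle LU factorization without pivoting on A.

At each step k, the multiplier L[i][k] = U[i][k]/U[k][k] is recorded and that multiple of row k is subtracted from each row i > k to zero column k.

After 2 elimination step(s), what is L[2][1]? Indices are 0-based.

L[2][1] = -4

k=0: U[0][0]=-1
  eliminate (1,0): mult=1, new row 1: (0, -2, 0); set L[1][0]=1
  eliminate (2,0): mult=-3, new row 2: (0, 8, -3); set L[2][0]=-3
k=1: U[1][1]=-2
  eliminate (2,1): mult=-4, new row 2: (0, 0, -3); set L[2][1]=-4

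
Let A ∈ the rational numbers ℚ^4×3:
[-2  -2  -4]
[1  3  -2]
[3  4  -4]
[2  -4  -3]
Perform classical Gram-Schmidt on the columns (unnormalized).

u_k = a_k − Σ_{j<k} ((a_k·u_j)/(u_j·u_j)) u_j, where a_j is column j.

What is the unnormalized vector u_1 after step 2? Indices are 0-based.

Step 1: u_0 = a_0 = (-2, 1, 3, 2).
Step 2: u_1 = a_1 − (11/18)·u_0 = (-7/9, 43/18, 13/6, -47/9).

u_1 = (-7/9, 43/18, 13/6, -47/9)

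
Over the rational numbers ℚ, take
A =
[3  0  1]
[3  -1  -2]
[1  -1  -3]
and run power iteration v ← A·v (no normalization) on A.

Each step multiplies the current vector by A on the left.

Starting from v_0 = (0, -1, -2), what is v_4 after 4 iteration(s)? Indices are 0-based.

v_4 = (35, -379, -439)

v_0 = (0, -1, -2).
v_1 = A·v_0 = (-2, 5, 7).
v_2 = A·v_1 = (1, -25, -28).
v_3 = A·v_2 = (-25, 84, 110).
v_4 = A·v_3 = (35, -379, -439).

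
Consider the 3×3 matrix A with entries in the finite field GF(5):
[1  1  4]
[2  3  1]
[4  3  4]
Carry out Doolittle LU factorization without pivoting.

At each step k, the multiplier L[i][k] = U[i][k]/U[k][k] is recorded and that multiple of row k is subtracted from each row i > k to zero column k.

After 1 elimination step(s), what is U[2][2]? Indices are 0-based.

U[2][2] = 3

[col 0] pivot 1
  R1 -= 2*R0 → (0, 1, 3)  (L[1][0] := 2)
  R2 -= 4*R0 → (0, 4, 3)  (L[2][0] := 4)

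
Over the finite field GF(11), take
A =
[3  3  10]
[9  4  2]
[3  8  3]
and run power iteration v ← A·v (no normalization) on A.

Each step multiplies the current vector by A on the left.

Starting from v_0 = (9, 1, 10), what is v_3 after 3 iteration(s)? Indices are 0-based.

v_3 = (1, 2, 1)

v_0 = (9, 1, 10).
v_1 = A·v_0 = (9, 6, 10).
v_2 = A·v_1 = (2, 4, 6).
v_3 = A·v_2 = (1, 2, 1).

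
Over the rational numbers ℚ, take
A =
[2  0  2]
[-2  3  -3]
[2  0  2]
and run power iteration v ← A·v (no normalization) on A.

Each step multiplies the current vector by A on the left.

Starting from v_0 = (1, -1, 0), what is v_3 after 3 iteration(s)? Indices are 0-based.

v_0 = (1, -1, 0).
v_1 = A·v_0 = (2, -5, 2).
v_2 = A·v_1 = (8, -25, 8).
v_3 = A·v_2 = (32, -115, 32).

v_3 = (32, -115, 32)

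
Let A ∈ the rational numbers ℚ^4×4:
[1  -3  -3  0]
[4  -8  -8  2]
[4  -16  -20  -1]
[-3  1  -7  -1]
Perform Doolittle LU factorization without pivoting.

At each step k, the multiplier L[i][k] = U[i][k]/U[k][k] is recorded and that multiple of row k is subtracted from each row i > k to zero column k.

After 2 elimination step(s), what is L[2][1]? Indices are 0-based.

[col 0] pivot 1
  R1 -= 4*R0 → (0, 4, 4, 2)  (L[1][0] := 4)
  R2 -= 4*R0 → (0, -4, -8, -1)  (L[2][0] := 4)
  R3 -= -3*R0 → (0, -8, -16, -1)  (L[3][0] := -3)
[col 1] pivot 4
  R2 -= -1*R1 → (0, 0, -4, 1)  (L[2][1] := -1)
  R3 -= -2*R1 → (0, 0, -8, 3)  (L[3][1] := -2)

L[2][1] = -1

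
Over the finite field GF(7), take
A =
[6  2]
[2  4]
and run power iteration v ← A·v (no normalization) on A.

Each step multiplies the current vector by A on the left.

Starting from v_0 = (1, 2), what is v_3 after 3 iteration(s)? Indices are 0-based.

v_3 = (5, 1)

v_0 = (1, 2).
v_1 = A·v_0 = (3, 3).
v_2 = A·v_1 = (3, 4).
v_3 = A·v_2 = (5, 1).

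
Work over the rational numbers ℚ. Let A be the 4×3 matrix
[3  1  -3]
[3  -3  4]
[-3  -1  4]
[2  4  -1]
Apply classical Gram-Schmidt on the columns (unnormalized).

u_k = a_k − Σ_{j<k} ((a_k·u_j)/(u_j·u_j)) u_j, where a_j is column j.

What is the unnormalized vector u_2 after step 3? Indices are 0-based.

u_2 = (-44/29, 65/29, 73/29, 78/29)

Step 1: u_0 = a_0 = (3, 3, -3, 2).
Step 2: u_1 = a_1 − (5/31)·u_0 = (16/31, -108/31, -16/31, 114/31).
Step 3: u_2 = a_2 − (-11/31)·u_0 − (-47/58)·u_1 = (-44/29, 65/29, 73/29, 78/29).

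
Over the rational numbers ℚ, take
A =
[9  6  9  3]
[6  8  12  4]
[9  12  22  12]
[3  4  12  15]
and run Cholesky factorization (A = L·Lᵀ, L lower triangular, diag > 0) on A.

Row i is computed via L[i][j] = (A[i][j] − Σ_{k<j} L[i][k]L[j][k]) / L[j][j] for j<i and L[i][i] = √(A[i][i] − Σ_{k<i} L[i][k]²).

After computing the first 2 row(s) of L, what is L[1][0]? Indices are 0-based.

Step 1: L[0][0] = √(9) = 3.
  L[1][0] = (6) / L[0][0] = 2.
Step 2: L[1][1] = √(4) = 2.

L[1][0] = 2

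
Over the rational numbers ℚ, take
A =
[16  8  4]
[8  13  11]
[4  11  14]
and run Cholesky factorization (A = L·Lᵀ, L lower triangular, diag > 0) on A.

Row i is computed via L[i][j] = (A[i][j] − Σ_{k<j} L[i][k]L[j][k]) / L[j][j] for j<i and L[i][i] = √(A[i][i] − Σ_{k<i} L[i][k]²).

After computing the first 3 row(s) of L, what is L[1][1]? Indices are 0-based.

Step 1: L[0][0] = √(16) = 4.
  L[1][0] = (8) / L[0][0] = 2.
Step 2: L[1][1] = √(9) = 3.
  L[2][0] = (4) / L[0][0] = 1.
  L[2][1] = (9) / L[1][1] = 3.
Step 3: L[2][2] = √(4) = 2.

L[1][1] = 3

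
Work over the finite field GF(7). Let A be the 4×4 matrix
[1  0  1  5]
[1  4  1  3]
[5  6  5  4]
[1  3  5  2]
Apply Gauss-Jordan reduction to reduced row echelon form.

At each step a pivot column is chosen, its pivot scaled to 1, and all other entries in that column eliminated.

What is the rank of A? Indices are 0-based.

rank = 4

step 1: normalize row 0 (÷1) = (1, 0, 1, 5)
  row 1: subtract 1×row0 = (0, 4, 0, 5)
  row 2: subtract 5×row0 = (0, 6, 0, 0)
  row 3: subtract 1×row0 = (0, 3, 4, 4)
step 2: normalize row 1 (÷4) = (0, 1, 0, 3)
  row 2: subtract 6×row1 = (0, 0, 0, 3)
  row 3: subtract 3×row1 = (0, 0, 4, 2)
step 3: exchange rows 2,3
step 3: normalize row 2 (÷4) = (0, 0, 1, 4)
  row 0: subtract 1×row2 = (1, 0, 0, 1)
step 4: normalize row 3 (÷3) = (0, 0, 0, 1)
  row 0: subtract 1×row3 = (1, 0, 0, 0)
  row 1: subtract 3×row3 = (0, 1, 0, 0)
  row 2: subtract 4×row3 = (0, 0, 1, 0)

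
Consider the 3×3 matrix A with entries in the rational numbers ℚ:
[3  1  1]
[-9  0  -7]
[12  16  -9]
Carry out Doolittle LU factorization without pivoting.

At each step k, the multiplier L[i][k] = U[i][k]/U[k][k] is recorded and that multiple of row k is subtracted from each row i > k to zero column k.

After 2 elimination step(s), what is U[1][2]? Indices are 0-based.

k=0: U[0][0]=3
  eliminate (1,0): mult=-3, new row 1: (0, 3, -4); set L[1][0]=-3
  eliminate (2,0): mult=4, new row 2: (0, 12, -13); set L[2][0]=4
k=1: U[1][1]=3
  eliminate (2,1): mult=4, new row 2: (0, 0, 3); set L[2][1]=4

U[1][2] = -4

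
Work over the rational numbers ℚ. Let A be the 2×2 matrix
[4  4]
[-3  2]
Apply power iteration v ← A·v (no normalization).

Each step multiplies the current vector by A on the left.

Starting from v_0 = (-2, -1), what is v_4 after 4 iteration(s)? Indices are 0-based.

v_4 = (928, 224)

v_0 = (-2, -1).
v_1 = A·v_0 = (-12, 4).
v_2 = A·v_1 = (-32, 44).
v_3 = A·v_2 = (48, 184).
v_4 = A·v_3 = (928, 224).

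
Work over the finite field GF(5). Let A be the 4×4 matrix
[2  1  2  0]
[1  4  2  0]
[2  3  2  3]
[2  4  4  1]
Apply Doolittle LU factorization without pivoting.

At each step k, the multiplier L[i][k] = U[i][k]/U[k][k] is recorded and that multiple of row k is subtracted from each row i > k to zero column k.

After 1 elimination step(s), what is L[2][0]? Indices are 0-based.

Step 1: pivot at (0,0) is 2.
  row1 ← row1 − (3)·row0  ⇒  L[1][0]=3, U row1=(0, 1, 1, 0)
  row2 ← row2 − (1)·row0  ⇒  L[2][0]=1, U row2=(0, 2, 0, 3)
  row3 ← row3 − (1)·row0  ⇒  L[3][0]=1, U row3=(0, 3, 2, 1)

L[2][0] = 1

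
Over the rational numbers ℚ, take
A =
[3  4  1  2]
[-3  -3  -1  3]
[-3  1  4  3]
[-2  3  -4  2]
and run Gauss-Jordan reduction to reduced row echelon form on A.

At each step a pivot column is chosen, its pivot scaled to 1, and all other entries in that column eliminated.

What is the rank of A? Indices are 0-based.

pivot(0,0)=3: scale R0 → (1, 4/3, 1/3, 2/3)
  clear (1,0): R1 −= (-3)R0 → (0, 1, 0, 5)
  clear (2,0): R2 −= (-3)R0 → (0, 5, 5, 5)
  clear (3,0): R3 −= (-2)R0 → (0, 17/3, -10/3, 10/3)
pivot(1,1)=1: scale R1 → (0, 1, 0, 5)
  clear (0,1): R0 −= (4/3)R1 → (1, 0, 1/3, -6)
  clear (2,1): R2 −= (5)R1 → (0, 0, 5, -20)
  clear (3,1): R3 −= (17/3)R1 → (0, 0, -10/3, -25)
pivot(2,2)=5: scale R2 → (0, 0, 1, -4)
  clear (0,2): R0 −= (1/3)R2 → (1, 0, 0, -14/3)
  clear (3,2): R3 −= (-10/3)R2 → (0, 0, 0, -115/3)
pivot(3,3)=-115/3: scale R3 → (0, 0, 0, 1)
  clear (0,3): R0 −= (-14/3)R3 → (1, 0, 0, 0)
  clear (1,3): R1 −= (5)R3 → (0, 1, 0, 0)
  clear (2,3): R2 −= (-4)R3 → (0, 0, 1, 0)

rank = 4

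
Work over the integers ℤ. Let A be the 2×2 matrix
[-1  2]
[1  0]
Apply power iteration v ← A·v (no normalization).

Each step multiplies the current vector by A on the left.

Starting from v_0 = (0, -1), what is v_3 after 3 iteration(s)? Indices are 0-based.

v_3 = (-6, 2)

v_0 = (0, -1).
v_1 = A·v_0 = (-2, 0).
v_2 = A·v_1 = (2, -2).
v_3 = A·v_2 = (-6, 2).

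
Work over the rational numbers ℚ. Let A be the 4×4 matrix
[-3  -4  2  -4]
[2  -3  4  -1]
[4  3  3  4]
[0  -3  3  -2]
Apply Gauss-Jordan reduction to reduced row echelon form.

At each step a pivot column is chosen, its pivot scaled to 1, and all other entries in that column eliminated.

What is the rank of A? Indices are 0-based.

rank = 4

pivot(0,0)=-3: scale R0 → (1, 4/3, -2/3, 4/3)
  clear (1,0): R1 −= (2)R0 → (0, -17/3, 16/3, -11/3)
  clear (2,0): R2 −= (4)R0 → (0, -7/3, 17/3, -4/3)
pivot(1,1)=-17/3: scale R1 → (0, 1, -16/17, 11/17)
  clear (0,1): R0 −= (4/3)R1 → (1, 0, 10/17, 8/17)
  clear (2,1): R2 −= (-7/3)R1 → (0, 0, 59/17, 3/17)
  clear (3,1): R3 −= (-3)R1 → (0, 0, 3/17, -1/17)
pivot(2,2)=59/17: scale R2 → (0, 0, 1, 3/59)
  clear (0,2): R0 −= (10/17)R2 → (1, 0, 0, 26/59)
  clear (1,2): R1 −= (-16/17)R2 → (0, 1, 0, 41/59)
  clear (3,2): R3 −= (3/17)R2 → (0, 0, 0, -4/59)
pivot(3,3)=-4/59: scale R3 → (0, 0, 0, 1)
  clear (0,3): R0 −= (26/59)R3 → (1, 0, 0, 0)
  clear (1,3): R1 −= (41/59)R3 → (0, 1, 0, 0)
  clear (2,3): R2 −= (3/59)R3 → (0, 0, 1, 0)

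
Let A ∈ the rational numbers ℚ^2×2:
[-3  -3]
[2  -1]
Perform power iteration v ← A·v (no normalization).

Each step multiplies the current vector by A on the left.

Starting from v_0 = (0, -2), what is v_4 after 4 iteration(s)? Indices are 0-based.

v_4 = (48, 142)

v_0 = (0, -2).
v_1 = A·v_0 = (6, 2).
v_2 = A·v_1 = (-24, 10).
v_3 = A·v_2 = (42, -58).
v_4 = A·v_3 = (48, 142).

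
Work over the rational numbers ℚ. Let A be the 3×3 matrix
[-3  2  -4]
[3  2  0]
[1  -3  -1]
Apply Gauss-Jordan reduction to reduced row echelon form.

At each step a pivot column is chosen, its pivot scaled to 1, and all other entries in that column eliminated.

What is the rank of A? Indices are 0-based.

[1] R0 /= -3  ⇒  (1, -2/3, 4/3)
     R1 -= 3·R0  ⇒  (0, 4, -4)
     R2 -= 1·R0  ⇒  (0, -7/3, -7/3)
[2] R1 /= 4  ⇒  (0, 1, -1)
     R0 -= -2/3·R1  ⇒  (1, 0, 2/3)
     R2 -= -7/3·R1  ⇒  (0, 0, -14/3)
[3] R2 /= -14/3  ⇒  (0, 0, 1)
     R0 -= 2/3·R2  ⇒  (1, 0, 0)
     R1 -= -1·R2  ⇒  (0, 1, 0)

rank = 3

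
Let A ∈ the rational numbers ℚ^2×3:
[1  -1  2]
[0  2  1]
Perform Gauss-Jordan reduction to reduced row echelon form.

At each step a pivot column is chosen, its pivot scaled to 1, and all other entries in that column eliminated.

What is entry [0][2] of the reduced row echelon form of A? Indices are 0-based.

[1] R0 /= 1  ⇒  (1, -1, 2)
[2] R1 /= 2  ⇒  (0, 1, 1/2)
     R0 -= -1·R1  ⇒  (1, 0, 5/2)

M[0][2] = 5/2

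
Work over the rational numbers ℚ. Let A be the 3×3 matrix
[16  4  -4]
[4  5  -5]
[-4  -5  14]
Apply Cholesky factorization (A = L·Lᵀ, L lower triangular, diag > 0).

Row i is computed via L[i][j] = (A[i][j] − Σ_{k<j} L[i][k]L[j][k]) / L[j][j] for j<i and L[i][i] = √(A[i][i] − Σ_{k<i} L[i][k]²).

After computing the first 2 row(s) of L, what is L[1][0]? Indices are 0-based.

Step 1: L[0][0] = √(16) = 4.
  L[1][0] = (4) / L[0][0] = 1.
Step 2: L[1][1] = √(4) = 2.

L[1][0] = 1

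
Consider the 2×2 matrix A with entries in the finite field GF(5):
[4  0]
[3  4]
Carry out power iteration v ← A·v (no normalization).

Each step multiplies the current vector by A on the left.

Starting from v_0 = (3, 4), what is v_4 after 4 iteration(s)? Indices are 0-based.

v_0 = (3, 4).
v_1 = A·v_0 = (2, 0).
v_2 = A·v_1 = (3, 1).
v_3 = A·v_2 = (2, 3).
v_4 = A·v_3 = (3, 3).

v_4 = (3, 3)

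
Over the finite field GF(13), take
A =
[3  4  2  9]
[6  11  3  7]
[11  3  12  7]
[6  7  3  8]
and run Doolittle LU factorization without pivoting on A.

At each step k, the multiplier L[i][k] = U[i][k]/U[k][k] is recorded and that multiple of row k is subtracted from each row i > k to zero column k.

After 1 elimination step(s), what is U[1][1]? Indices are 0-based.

k=0: U[0][0]=3
  eliminate (1,0): mult=2, new row 1: (0, 3, 12, 2); set L[1][0]=2
  eliminate (2,0): mult=8, new row 2: (0, 10, 9, 0); set L[2][0]=8
  eliminate (3,0): mult=2, new row 3: (0, 12, 12, 3); set L[3][0]=2

U[1][1] = 3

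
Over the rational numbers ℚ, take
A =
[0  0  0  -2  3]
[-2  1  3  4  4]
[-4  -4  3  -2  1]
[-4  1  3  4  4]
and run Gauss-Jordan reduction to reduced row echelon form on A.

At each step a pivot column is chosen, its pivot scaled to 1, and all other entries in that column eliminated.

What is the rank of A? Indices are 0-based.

pivot(0,0): swap R0↔R1
pivot(0,0)=-2: scale R0 → (1, -1/2, -3/2, -2, -2)
  clear (2,0): R2 −= (-4)R0 → (0, -6, -3, -10, -7)
  clear (3,0): R3 −= (-4)R0 → (0, -1, -3, -4, -4)
pivot(1,1): swap R1↔R2
pivot(1,1)=-6: scale R1 → (0, 1, 1/2, 5/3, 7/6)
  clear (0,1): R0 −= (-1/2)R1 → (1, 0, -5/4, -7/6, -17/12)
  clear (3,1): R3 −= (-1)R1 → (0, 0, -5/2, -7/3, -17/6)
pivot(2,2): swap R2↔R3
pivot(2,2)=-5/2: scale R2 → (0, 0, 1, 14/15, 17/15)
  clear (0,2): R0 −= (-5/4)R2 → (1, 0, 0, 0, 0)
  clear (1,2): R1 −= (1/2)R2 → (0, 1, 0, 6/5, 3/5)
pivot(3,3)=-2: scale R3 → (0, 0, 0, 1, -3/2)
  clear (1,3): R1 −= (6/5)R3 → (0, 1, 0, 0, 12/5)
  clear (2,3): R2 −= (14/15)R3 → (0, 0, 1, 0, 38/15)

rank = 4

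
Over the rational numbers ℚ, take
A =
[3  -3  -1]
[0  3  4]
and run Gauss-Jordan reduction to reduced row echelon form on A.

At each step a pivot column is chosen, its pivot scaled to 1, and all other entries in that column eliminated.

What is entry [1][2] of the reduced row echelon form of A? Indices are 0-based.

step 1: normalize row 0 (÷3) = (1, -1, -1/3)
step 2: normalize row 1 (÷3) = (0, 1, 4/3)
  row 0: subtract -1×row1 = (1, 0, 1)

M[1][2] = 4/3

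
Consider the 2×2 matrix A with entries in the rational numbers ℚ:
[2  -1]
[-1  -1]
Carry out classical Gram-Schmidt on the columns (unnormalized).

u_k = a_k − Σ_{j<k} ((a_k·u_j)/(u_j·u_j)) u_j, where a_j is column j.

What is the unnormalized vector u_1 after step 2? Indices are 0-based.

u_1 = (-3/5, -6/5)

Step 1: u_0 = a_0 = (2, -1).
Step 2: u_1 = a_1 − (-1/5)·u_0 = (-3/5, -6/5).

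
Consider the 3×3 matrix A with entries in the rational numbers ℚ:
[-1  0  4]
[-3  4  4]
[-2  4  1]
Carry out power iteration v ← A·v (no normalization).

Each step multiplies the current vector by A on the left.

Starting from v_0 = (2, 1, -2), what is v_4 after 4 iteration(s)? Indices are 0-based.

v_4 = (-302, -786, -582)

v_0 = (2, 1, -2).
v_1 = A·v_0 = (-10, -10, -2).
v_2 = A·v_1 = (2, -18, -22).
v_3 = A·v_2 = (-90, -166, -98).
v_4 = A·v_3 = (-302, -786, -582).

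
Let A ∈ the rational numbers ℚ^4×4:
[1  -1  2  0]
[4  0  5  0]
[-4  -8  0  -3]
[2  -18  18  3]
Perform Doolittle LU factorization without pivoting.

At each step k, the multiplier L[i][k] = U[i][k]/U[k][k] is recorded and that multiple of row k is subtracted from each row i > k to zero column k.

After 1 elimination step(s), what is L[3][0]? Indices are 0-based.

[col 0] pivot 1
  R1 -= 4*R0 → (0, 4, -3, 0)  (L[1][0] := 4)
  R2 -= -4*R0 → (0, -12, 8, -3)  (L[2][0] := -4)
  R3 -= 2*R0 → (0, -16, 14, 3)  (L[3][0] := 2)

L[3][0] = 2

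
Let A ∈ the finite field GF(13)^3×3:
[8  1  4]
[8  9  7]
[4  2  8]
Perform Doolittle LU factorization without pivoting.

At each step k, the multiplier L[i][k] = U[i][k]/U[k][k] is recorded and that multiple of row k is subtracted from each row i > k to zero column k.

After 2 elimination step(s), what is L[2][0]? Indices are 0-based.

[col 0] pivot 8
  R1 -= 1*R0 → (0, 8, 3)  (L[1][0] := 1)
  R2 -= 7*R0 → (0, 8, 6)  (L[2][0] := 7)
[col 1] pivot 8
  R2 -= 1*R1 → (0, 0, 3)  (L[2][1] := 1)

L[2][0] = 7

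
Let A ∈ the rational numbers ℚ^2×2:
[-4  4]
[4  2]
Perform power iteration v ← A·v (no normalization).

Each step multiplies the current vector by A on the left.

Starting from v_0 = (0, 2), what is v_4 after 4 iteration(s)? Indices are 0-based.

v_0 = (0, 2).
v_1 = A·v_0 = (8, 4).
v_2 = A·v_1 = (-16, 40).
v_3 = A·v_2 = (224, 16).
v_4 = A·v_3 = (-832, 928).

v_4 = (-832, 928)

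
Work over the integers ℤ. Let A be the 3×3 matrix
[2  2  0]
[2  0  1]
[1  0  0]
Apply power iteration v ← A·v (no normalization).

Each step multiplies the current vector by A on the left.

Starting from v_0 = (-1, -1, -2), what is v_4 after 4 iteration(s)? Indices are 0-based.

v_4 = (-172, -116, -50)

v_0 = (-1, -1, -2).
v_1 = A·v_0 = (-4, -4, -1).
v_2 = A·v_1 = (-16, -9, -4).
v_3 = A·v_2 = (-50, -36, -16).
v_4 = A·v_3 = (-172, -116, -50).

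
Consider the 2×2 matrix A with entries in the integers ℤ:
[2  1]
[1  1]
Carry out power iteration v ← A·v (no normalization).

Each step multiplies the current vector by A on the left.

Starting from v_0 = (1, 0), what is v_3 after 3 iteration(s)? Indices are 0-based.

v_0 = (1, 0).
v_1 = A·v_0 = (2, 1).
v_2 = A·v_1 = (5, 3).
v_3 = A·v_2 = (13, 8).

v_3 = (13, 8)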